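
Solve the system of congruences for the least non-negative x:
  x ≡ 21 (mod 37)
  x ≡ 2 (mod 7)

58

Combine the congruences pairwise.
From x ≡ 21 (mod 37) write x = 21 + 37t. Substituting into x ≡ 2 (mod 7) gives 37t ≡ 2 (mod 7), and since 2⁻¹ ≡ 4 (mod 7), t ≡ 1. Hence x ≡ 21 + 37·1 = 58 (mod 259).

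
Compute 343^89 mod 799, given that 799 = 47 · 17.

Mod 47: 343 ≡ 14; by Fermat, exponent reduces to 89 mod 46 = 43; 14^43 ≡ 34 (mod 47).
Mod 17: 343 ≡ 3; by Fermat, exponent reduces to 89 mod 16 = 9; 3^9 ≡ 14 (mod 17).
Combine by CRT: x ≡ 34 (mod 47), x ≡ 14 (mod 17) ⇒ x ≡ 269 (mod 799).

269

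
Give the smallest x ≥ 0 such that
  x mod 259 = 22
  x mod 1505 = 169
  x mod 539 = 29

784274

Combine the congruences pairwise.
gcd(259, 1505) = 7 and 7 | (169 − 22), so the pair is consistent; merging gives x ≡ 4684 (mod 55685), where 55685 = lcm(259, 1505).
gcd(55685, 539) = 7 and 7 | (29 − 4684), so the pair is consistent; merging gives x ≡ 784274 (mod 4287745), where 4287745 = lcm(55685, 539).
The solution is unique modulo lcm(259, 1505, 539) = 4287745.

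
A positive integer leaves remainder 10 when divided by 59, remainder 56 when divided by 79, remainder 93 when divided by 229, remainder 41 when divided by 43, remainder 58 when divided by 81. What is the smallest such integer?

1750497619

Combine the congruences pairwise.
From n ≡ 10 (mod 59) write n = 10 + 59t. Substituting into n ≡ 56 (mod 79) gives 59t ≡ 46 (mod 79), and since 59⁻¹ ≡ 75 (mod 79), t ≡ 53. Hence n ≡ 10 + 59·53 = 3137 (mod 4661).
From n ≡ 3137 (mod 4661) write n = 3137 + 4661t. Substituting into n ≡ 93 (mod 229) gives 4661t ≡ 162 (mod 229), and since 81⁻¹ ≡ 82 (mod 229), t ≡ 2. Hence n ≡ 3137 + 4661·2 = 12459 (mod 1067369).
From n ≡ 12459 (mod 1067369) write n = 12459 + 1067369t. Substituting into n ≡ 41 (mod 43) gives 1067369t ≡ 9 (mod 43), and since 23⁻¹ ≡ 15 (mod 43), t ≡ 6. Hence n ≡ 12459 + 1067369·6 = 6416673 (mod 45896867).
From n ≡ 6416673 (mod 45896867) write n = 6416673 + 45896867t. Substituting into n ≡ 58 (mod 81) gives 45896867t ≡ 43 (mod 81), and since 80⁻¹ ≡ 80 (mod 81), t ≡ 38. Hence n ≡ 6416673 + 45896867·38 = 1750497619 (mod 3717646227).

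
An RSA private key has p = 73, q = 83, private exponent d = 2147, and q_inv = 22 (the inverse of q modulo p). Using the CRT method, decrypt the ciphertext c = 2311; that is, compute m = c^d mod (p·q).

d_p = d mod (p−1) = 2147 mod 72 = 59; d_q = d mod (q−1) = 15.
m₁ = c^(d_p) mod p: c ≡ 48 (mod 73), and 48^59 mod 73 = 50.
m₂ = c^(d_q) mod q: c ≡ 70 (mod 83), and 70^15 mod 83 = 38.
h = q_inv·(m₁ − m₂) mod p = 22·(50 − 38) mod 73 = 45.
m = m₂ + h·q = 38 + 45·83 = 3773.

3773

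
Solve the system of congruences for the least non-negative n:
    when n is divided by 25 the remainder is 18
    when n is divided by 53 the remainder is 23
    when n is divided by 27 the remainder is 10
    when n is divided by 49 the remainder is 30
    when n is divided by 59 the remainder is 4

The moduli are pairwise coprime; M = 25·53·27·49·59 = 103425525.
M/25 = 4137021; 4137021 ≡ 21 (mod 25); 21·6 ≡ 1, so inverse 6.
M/53 = 1951425; 1951425 ≡ 18 (mod 53); 18·3 ≡ 1, so inverse 3.
M/27 = 3830575; 3830575 ≡ 4 (mod 27); 4·7 ≡ 1, so inverse 7.
M/49 = 2110725; 2110725 ≡ 1 (mod 49), inverse 1.
M/59 = 1752975; 1752975 ≡ 26 (mod 59); 26·25 ≡ 1, so inverse 25.
n ≡ 18·4137021·6 + 23·1951425·3 + 10·3830575·7 + 30·2110725·1 + 4·1752975·25 = 1088206093.
1088206093 mod 103425525 = 53950843.

53950843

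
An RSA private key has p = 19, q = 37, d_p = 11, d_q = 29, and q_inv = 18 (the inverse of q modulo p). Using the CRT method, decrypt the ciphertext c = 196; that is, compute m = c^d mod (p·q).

m₁ = c^(d_p) mod p: c ≡ 6 (mod 19), and 6^11 mod 19 = 17.
m₂ = c^(d_q) mod q: c ≡ 11 (mod 37), and 11^29 mod 37 = 27.
h = q_inv·(m₁ − m₂) mod p = 18·(17 − 27) mod 19 = 10.
m = m₂ + h·q = 27 + 10·37 = 397.

397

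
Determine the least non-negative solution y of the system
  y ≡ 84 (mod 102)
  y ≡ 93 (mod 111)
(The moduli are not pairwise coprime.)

3756

gcd(102, 111) = 3 and 3 | (93 − 84), so the pair is consistent; merging gives y ≡ 3756 (mod 3774), where 3774 = lcm(102, 111).
The solution is unique modulo lcm(102, 111) = 3774.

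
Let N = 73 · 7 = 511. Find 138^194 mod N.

137

Mod 73: 138 ≡ 65; by Fermat, exponent reduces to 194 mod 72 = 50; 65^50 ≡ 64 (mod 73).
Mod 7: 138 ≡ 5; by Fermat, exponent reduces to 194 mod 6 = 2; 5^2 ≡ 4 (mod 7).
Combine by CRT: x ≡ 64 (mod 73), x ≡ 4 (mod 7) ⇒ x ≡ 137 (mod 511).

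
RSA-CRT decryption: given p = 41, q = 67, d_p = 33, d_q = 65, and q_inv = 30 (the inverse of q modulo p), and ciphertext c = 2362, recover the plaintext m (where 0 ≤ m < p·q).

4

m₁ = c^(d_p) mod p: c ≡ 25 (mod 41), and 25^33 mod 41 = 4.
m₂ = c^(d_q) mod q: c ≡ 17 (mod 67), and 17^65 mod 67 = 4.
h = q_inv·(m₁ − m₂) mod p = 30·(4 − 4) mod 41 = 0.
m = m₂ + h·q = 4 + 0·67 = 4.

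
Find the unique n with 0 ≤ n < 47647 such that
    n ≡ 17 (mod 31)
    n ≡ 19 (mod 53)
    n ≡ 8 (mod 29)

From n ≡ 17 (mod 31) write n = 17 + 31t. Substituting into n ≡ 19 (mod 53) gives 31t ≡ 2 (mod 53), and since 31⁻¹ ≡ 12 (mod 53), t ≡ 24. Hence n ≡ 17 + 31·24 = 761 (mod 1643).
From n ≡ 761 (mod 1643) write n = 761 + 1643t. Substituting into n ≡ 8 (mod 29) gives 1643t ≡ 1 (mod 29), and since 19⁻¹ ≡ 26 (mod 29), t ≡ 26. Hence n ≡ 761 + 1643·26 = 43479 (mod 47647).

43479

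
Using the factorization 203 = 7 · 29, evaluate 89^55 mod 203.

131

Mod 7: 89 ≡ 5; by Fermat, exponent reduces to 55 mod 6 = 1; 5^1 ≡ 5 (mod 7).
Mod 29: 89 ≡ 2; by Fermat, exponent reduces to 55 mod 28 = 27; 2^27 ≡ 15 (mod 29).
Combine by CRT: x ≡ 5 (mod 7), x ≡ 15 (mod 29) ⇒ x ≡ 131 (mod 203).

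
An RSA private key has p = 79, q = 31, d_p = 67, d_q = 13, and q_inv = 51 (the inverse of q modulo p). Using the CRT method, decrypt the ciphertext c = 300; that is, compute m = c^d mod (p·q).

1696

m₁ = c^(d_p) mod p: c ≡ 63 (mod 79), and 63^67 mod 79 = 37.
m₂ = c^(d_q) mod q: c ≡ 21 (mod 31), and 21^13 mod 31 = 22.
h = q_inv·(m₁ − m₂) mod p = 51·(37 − 22) mod 79 = 54.
m = m₂ + h·q = 22 + 54·31 = 1696.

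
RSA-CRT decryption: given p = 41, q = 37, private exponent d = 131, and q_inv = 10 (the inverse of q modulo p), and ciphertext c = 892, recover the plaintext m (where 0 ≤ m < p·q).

728

d_p = d mod (p−1) = 131 mod 40 = 11; d_q = d mod (q−1) = 23.
m₁ = c^(d_p) mod p: c ≡ 31 (mod 41), and 31^11 mod 41 = 31.
m₂ = c^(d_q) mod q: c ≡ 4 (mod 37), and 4^23 mod 37 = 25.
h = q_inv·(m₁ − m₂) mod p = 10·(31 − 25) mod 41 = 19.
m = m₂ + h·q = 25 + 19·37 = 728.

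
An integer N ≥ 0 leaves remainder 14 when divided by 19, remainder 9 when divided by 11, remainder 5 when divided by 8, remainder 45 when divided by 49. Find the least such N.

29445

The moduli are pairwise coprime; M = 19·11·8·49 = 81928.
M/19 = 4312; 4312 ≡ 18 (mod 19); 18·18 ≡ 1, so inverse 18.
M/11 = 7448; 7448 ≡ 1 (mod 11), inverse 1.
M/8 = 10241; 10241 ≡ 1 (mod 8), inverse 1.
M/49 = 1672; 1672 ≡ 6 (mod 49); 6·41 ≡ 1, so inverse 41.
N ≡ 14·4312·18 + 9·7448·1 + 5·10241·1 + 45·1672·41 = 4289701.
4289701 mod 81928 = 29445.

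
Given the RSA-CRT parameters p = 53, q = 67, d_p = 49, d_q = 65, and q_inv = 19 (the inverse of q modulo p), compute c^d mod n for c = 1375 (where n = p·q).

m₁ = c^(d_p) mod p: c ≡ 50 (mod 53), and 50^49 mod 53 = 51.
m₂ = c^(d_q) mod q: c ≡ 35 (mod 67), and 35^65 mod 67 = 23.
h = q_inv·(m₁ − m₂) mod p = 19·(51 − 23) mod 53 = 2.
m = m₂ + h·q = 23 + 2·67 = 157.

157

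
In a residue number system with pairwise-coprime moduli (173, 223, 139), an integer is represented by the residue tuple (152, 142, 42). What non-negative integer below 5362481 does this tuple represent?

2029442

The moduli are pairwise coprime; N = 173·223·139 = 5362481.
N/173 = 30997; 30997 ≡ 30 (mod 173); 30·75 ≡ 1, so inverse 75.
N/223 = 24047; 24047 ≡ 186 (mod 223); 186·6 ≡ 1, so inverse 6.
N/139 = 38579; 38579 ≡ 76 (mod 139); 76·75 ≡ 1, so inverse 75.
x ≡ 152·30997·75 + 142·24047·6 + 42·38579·75 = 495377694.
495377694 mod 5362481 = 2029442.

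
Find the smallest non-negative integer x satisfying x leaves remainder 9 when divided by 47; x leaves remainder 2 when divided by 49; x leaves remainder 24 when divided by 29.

From x ≡ 9 (mod 47) write x = 9 + 47t. Substituting into x ≡ 2 (mod 49) gives 47t ≡ 42 (mod 49), and since 47⁻¹ ≡ 24 (mod 49), t ≡ 28. Hence x ≡ 9 + 47·28 = 1325 (mod 2303).
From x ≡ 1325 (mod 2303) write x = 1325 + 2303t. Substituting into x ≡ 24 (mod 29) gives 2303t ≡ 4 (mod 29), and since 12⁻¹ ≡ 17 (mod 29), t ≡ 10. Hence x ≡ 1325 + 2303·10 = 24355 (mod 66787).

24355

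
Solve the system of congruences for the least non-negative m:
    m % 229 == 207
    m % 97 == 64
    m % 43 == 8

The moduli are pairwise coprime; N = 229·97·43 = 955159.
N/229 = 4171; 4171 ≡ 49 (mod 229); 49·215 ≡ 1, so inverse 215.
N/97 = 9847; 9847 ≡ 50 (mod 97); 50·33 ≡ 1, so inverse 33.
N/43 = 22213; 22213 ≡ 25 (mod 43); 25·31 ≡ 1, so inverse 31.
m ≡ 207·4171·215 + 64·9847·33 + 8·22213·31 = 211936043.
211936043 mod 955159 = 845904.

845904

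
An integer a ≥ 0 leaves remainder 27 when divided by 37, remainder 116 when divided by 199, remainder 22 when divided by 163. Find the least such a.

830344

The moduli are pairwise coprime; N = 37·199·163 = 1200169.
N/37 = 32437; 32437 ≡ 25 (mod 37); 25·3 ≡ 1, so inverse 3.
N/199 = 6031; 6031 ≡ 61 (mod 199); 61·62 ≡ 1, so inverse 62.
N/163 = 7363; 7363 ≡ 28 (mod 163); 28·99 ≡ 1, so inverse 99.
a ≡ 27·32437·3 + 116·6031·62 + 22·7363·99 = 62038963.
62038963 mod 1200169 = 830344.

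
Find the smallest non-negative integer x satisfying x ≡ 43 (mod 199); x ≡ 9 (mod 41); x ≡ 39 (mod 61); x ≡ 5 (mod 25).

The moduli are pairwise coprime; N = 199·41·61·25 = 12442475.
N/199 = 62525; 62525 ≡ 39 (mod 199); 39·148 ≡ 1, so inverse 148.
N/41 = 303475; 303475 ≡ 34 (mod 41); 34·35 ≡ 1, so inverse 35.
N/61 = 203975; 203975 ≡ 52 (mod 61); 52·27 ≡ 1, so inverse 27.
N/25 = 497699; 497699 ≡ 24 (mod 25); 24·24 ≡ 1, so inverse 24.
x ≡ 43·62525·148 + 9·303475·35 + 39·203975·27 + 5·497699·24 = 768013280.
768013280 mod 12442475 = 9022305.

9022305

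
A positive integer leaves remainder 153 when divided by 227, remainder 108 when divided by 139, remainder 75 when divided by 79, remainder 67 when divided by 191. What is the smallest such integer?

184134381

The moduli are pairwise coprime; M = 227·139·79·191 = 476103217.
M/227 = 2097371; 2097371 ≡ 118 (mod 227); 118·202 ≡ 1, so inverse 202.
M/139 = 3425203; 3425203 ≡ 104 (mod 139); 104·135 ≡ 1, so inverse 135.
M/79 = 6026623; 6026623 ≡ 29 (mod 79); 29·30 ≡ 1, so inverse 30.
M/191 = 2492687; 2492687 ≡ 137 (mod 191); 137·145 ≡ 1, so inverse 145.
n ≡ 153·2097371·202 + 108·3425203·135 + 75·6026623·30 + 67·2492687·145 = 152537163821.
152537163821 mod 476103217 = 184134381.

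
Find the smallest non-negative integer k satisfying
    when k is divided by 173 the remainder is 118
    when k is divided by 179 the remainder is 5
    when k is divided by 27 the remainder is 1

The moduli are pairwise coprime; N = 173·179·27 = 836109.
N/173 = 4833; 4833 ≡ 162 (mod 173); 162·110 ≡ 1, so inverse 110.
N/179 = 4671; 4671 ≡ 17 (mod 179); 17·158 ≡ 1, so inverse 158.
N/27 = 30967; 30967 ≡ 25 (mod 27); 25·13 ≡ 1, so inverse 13.
k ≡ 118·4833·110 + 5·4671·158 + 1·30967·13 = 66825001.
66825001 mod 836109 = 772390.

772390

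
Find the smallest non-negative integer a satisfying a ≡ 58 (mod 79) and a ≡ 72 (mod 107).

From a ≡ 58 (mod 79) write a = 58 + 79t. Substituting into a ≡ 72 (mod 107) gives 79t ≡ 14 (mod 107), and since 79⁻¹ ≡ 42 (mod 107), t ≡ 53. Hence a ≡ 58 + 79·53 = 4245 (mod 8453).

4245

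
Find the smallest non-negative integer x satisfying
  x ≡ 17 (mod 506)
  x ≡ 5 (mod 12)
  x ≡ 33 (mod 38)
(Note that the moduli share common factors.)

45557

gcd(506, 12) = 2 and 2 | (5 − 17), so the pair is consistent; merging gives x ≡ 17 (mod 3036), where 3036 = lcm(506, 12).
gcd(3036, 38) = 2 and 2 | (33 − 17), so the pair is consistent; merging gives x ≡ 45557 (mod 57684), where 57684 = lcm(3036, 38).
The solution is unique modulo lcm(506, 12, 38) = 57684.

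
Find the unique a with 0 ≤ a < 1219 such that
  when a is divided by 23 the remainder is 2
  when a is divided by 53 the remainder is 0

Combine the congruences pairwise.
From a ≡ 2 (mod 23) write a = 2 + 23t. Substituting into a ≡ 0 (mod 53) gives 23t ≡ 51 (mod 53), and since 23⁻¹ ≡ 30 (mod 53), t ≡ 46. Hence a ≡ 2 + 23·46 = 1060 (mod 1219).

1060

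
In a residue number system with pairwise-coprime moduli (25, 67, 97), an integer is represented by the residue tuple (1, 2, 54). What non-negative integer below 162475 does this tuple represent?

The moduli are pairwise coprime; N = 25·67·97 = 162475.
N/25 = 6499; 6499 ≡ 24 (mod 25); 24·24 ≡ 1, so inverse 24.
N/67 = 2425; 2425 ≡ 13 (mod 67); 13·31 ≡ 1, so inverse 31.
N/97 = 1675; 1675 ≡ 26 (mod 97); 26·56 ≡ 1, so inverse 56.
x ≡ 1·6499·24 + 2·2425·31 + 54·1675·56 = 5371526.
5371526 mod 162475 = 9851.

9851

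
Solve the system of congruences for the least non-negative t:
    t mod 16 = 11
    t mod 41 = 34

75

Combine the congruences pairwise.
From t ≡ 11 (mod 16) write t = 11 + 16s. Substituting into t ≡ 34 (mod 41) gives 16s ≡ 23 (mod 41), and since 16⁻¹ ≡ 18 (mod 41), s ≡ 4. Hence t ≡ 11 + 16·4 = 75 (mod 656).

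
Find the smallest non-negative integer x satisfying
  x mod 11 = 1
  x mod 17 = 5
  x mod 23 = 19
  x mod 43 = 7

The moduli are pairwise coprime; N = 11·17·23·43 = 184943.
N/11 = 16813; 16813 ≡ 5 (mod 11); 5·9 ≡ 1, so inverse 9.
N/17 = 10879; 10879 ≡ 16 (mod 17); 16·16 ≡ 1, so inverse 16.
N/23 = 8041; 8041 ≡ 14 (mod 23); 14·5 ≡ 1, so inverse 5.
N/43 = 4301; 4301 ≡ 1 (mod 43), inverse 1.
x ≡ 1·16813·9 + 5·10879·16 + 19·8041·5 + 7·4301·1 = 1815639.
1815639 mod 184943 = 151152.

151152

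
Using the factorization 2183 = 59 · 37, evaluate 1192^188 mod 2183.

Mod 59: 1192 ≡ 12; by Fermat, exponent reduces to 188 mod 58 = 14; 12^14 ≡ 51 (mod 59).
Mod 37: 1192 ≡ 8; by Fermat, exponent reduces to 188 mod 36 = 8; 8^8 ≡ 10 (mod 37).
Combine by CRT: x ≡ 51 (mod 59), x ≡ 10 (mod 37) ⇒ x ≡ 1231 (mod 2183).

1231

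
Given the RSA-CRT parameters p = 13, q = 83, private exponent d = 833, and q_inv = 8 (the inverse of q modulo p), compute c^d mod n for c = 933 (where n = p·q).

d_p = d mod (p−1) = 833 mod 12 = 5; d_q = d mod (q−1) = 13.
m₁ = c^(d_p) mod p: c ≡ 10 (mod 13), and 10^5 mod 13 = 4.
m₂ = c^(d_q) mod q: c ≡ 20 (mod 83), and 20^13 mod 83 = 76.
h = q_inv·(m₁ − m₂) mod p = 8·(4 − 76) mod 13 = 9.
m = m₂ + h·q = 76 + 9·83 = 823.

823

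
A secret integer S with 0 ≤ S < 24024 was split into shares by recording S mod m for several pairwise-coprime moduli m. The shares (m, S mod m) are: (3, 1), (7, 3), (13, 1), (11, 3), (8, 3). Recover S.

The moduli are pairwise coprime; N = 3·7·13·11·8 = 24024.
N/3 = 8008; 8008 ≡ 1 (mod 3), inverse 1.
N/7 = 3432; 3432 ≡ 2 (mod 7); 2·4 ≡ 1, so inverse 4.
N/13 = 1848; 1848 ≡ 2 (mod 13); 2·7 ≡ 1, so inverse 7.
N/11 = 2184; 2184 ≡ 6 (mod 11); 6·2 ≡ 1, so inverse 2.
N/8 = 3003; 3003 ≡ 3 (mod 8); 3·3 ≡ 1, so inverse 3.
S ≡ 1·8008·1 + 3·3432·4 + 1·1848·7 + 3·2184·2 + 3·3003·3 = 102259.
102259 mod 24024 = 6163.

6163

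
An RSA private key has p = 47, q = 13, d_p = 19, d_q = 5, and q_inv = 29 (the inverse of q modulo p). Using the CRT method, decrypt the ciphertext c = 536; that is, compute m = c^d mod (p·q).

503

m₁ = c^(d_p) mod p: c ≡ 19 (mod 47), and 19^19 mod 47 = 33.
m₂ = c^(d_q) mod q: c ≡ 3 (mod 13), and 3^5 mod 13 = 9.
h = q_inv·(m₁ − m₂) mod p = 29·(33 − 9) mod 47 = 38.
m = m₂ + h·q = 9 + 38·13 = 503.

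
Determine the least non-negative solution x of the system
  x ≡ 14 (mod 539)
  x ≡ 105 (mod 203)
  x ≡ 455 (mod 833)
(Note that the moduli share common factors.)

260351

gcd(539, 203) = 7 and 7 | (105 − 14), so the pair is consistent; merging gives x ≡ 10255 (mod 15631), where 15631 = lcm(539, 203).
gcd(15631, 833) = 49 and 49 | (455 − 10255), so the pair is consistent; merging gives x ≡ 260351 (mod 265727), where 265727 = lcm(15631, 833).
The solution is unique modulo lcm(539, 203, 833) = 265727.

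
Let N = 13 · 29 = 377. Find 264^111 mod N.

155

Mod 13: 264 ≡ 4; by Fermat, exponent reduces to 111 mod 12 = 3; 4^3 ≡ 12 (mod 13).
Mod 29: 264 ≡ 3; by Fermat, exponent reduces to 111 mod 28 = 27; 3^27 ≡ 10 (mod 29).
Combine by CRT: x ≡ 12 (mod 13), x ≡ 10 (mod 29) ⇒ x ≡ 155 (mod 377).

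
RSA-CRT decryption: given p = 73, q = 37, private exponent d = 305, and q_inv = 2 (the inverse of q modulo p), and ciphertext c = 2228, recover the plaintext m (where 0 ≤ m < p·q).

1873

d_p = d mod (p−1) = 305 mod 72 = 17; d_q = d mod (q−1) = 17.
m₁ = c^(d_p) mod p: c ≡ 38 (mod 73), and 38^17 mod 73 = 48.
m₂ = c^(d_q) mod q: c ≡ 8 (mod 37), and 8^17 mod 37 = 23.
h = q_inv·(m₁ − m₂) mod p = 2·(48 − 23) mod 73 = 50.
m = m₂ + h·q = 23 + 50·37 = 1873.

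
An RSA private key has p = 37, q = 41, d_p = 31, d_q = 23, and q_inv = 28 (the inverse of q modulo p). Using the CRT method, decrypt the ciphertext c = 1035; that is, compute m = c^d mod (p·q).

m₁ = c^(d_p) mod p: c ≡ 36 (mod 37), and 36^31 mod 37 = 36.
m₂ = c^(d_q) mod q: c ≡ 10 (mod 41), and 10^23 mod 41 = 16.
h = q_inv·(m₁ − m₂) mod p = 28·(36 − 16) mod 37 = 5.
m = m₂ + h·q = 16 + 5·41 = 221.

221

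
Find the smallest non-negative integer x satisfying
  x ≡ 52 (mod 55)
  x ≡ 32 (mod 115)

gcd(55, 115) = 5 and 5 | (32 − 52), so the pair is consistent; merging gives x ≡ 492 (mod 1265), where 1265 = lcm(55, 115).
The solution is unique modulo lcm(55, 115) = 1265.

492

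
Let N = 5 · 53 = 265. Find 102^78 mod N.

Mod 5: 102 ≡ 2; by Fermat, exponent reduces to 78 mod 4 = 2; 2^2 ≡ 4 (mod 5).
Mod 53: 102 ≡ 49; by Fermat, exponent reduces to 78 mod 52 = 26; 49^26 ≡ 1 (mod 53).
Combine by CRT: x ≡ 4 (mod 5), x ≡ 1 (mod 53) ⇒ x ≡ 54 (mod 265).

54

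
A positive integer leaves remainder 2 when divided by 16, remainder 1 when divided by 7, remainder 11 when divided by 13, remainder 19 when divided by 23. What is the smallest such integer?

17522

Combine the congruences pairwise.
From N ≡ 2 (mod 16) write N = 2 + 16t. Substituting into N ≡ 1 (mod 7) gives 16t ≡ 6 (mod 7), and since 2⁻¹ ≡ 4 (mod 7), t ≡ 3. Hence N ≡ 2 + 16·3 = 50 (mod 112).
From N ≡ 50 (mod 112) write N = 50 + 112t. Substituting into N ≡ 11 (mod 13) gives 112t ≡ 0 (mod 13), and since 8⁻¹ ≡ 5 (mod 13), t ≡ 0. Hence N ≡ 50 + 112·0 = 50 (mod 1456).
From N ≡ 50 (mod 1456) write N = 50 + 1456t. Substituting into N ≡ 19 (mod 23) gives 1456t ≡ 15 (mod 23), and since 7⁻¹ ≡ 10 (mod 23), t ≡ 12. Hence N ≡ 50 + 1456·12 = 17522 (mod 33488).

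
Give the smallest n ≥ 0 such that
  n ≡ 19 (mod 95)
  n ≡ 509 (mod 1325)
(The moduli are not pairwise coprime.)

Combine the congruences pairwise.
gcd(95, 1325) = 5 and 5 | (509 − 19), so the pair is consistent; merging gives n ≡ 4484 (mod 25175), where 25175 = lcm(95, 1325).
The solution is unique modulo lcm(95, 1325) = 25175.

4484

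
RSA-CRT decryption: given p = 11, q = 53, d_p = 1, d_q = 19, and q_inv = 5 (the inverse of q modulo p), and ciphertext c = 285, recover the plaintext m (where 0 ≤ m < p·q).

m₁ = c^(d_p) mod p: c ≡ 10 (mod 11), and 10^1 mod 11 = 10.
m₂ = c^(d_q) mod q: c ≡ 20 (mod 53), and 20^19 mod 53 = 5.
h = q_inv·(m₁ − m₂) mod p = 5·(10 − 5) mod 11 = 3.
m = m₂ + h·q = 5 + 3·53 = 164.

164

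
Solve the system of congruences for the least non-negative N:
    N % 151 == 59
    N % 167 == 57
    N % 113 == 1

The moduli are pairwise coprime; M = 151·167·113 = 2849521.
M/151 = 18871; 18871 ≡ 147 (mod 151); 147·113 ≡ 1, so inverse 113.
M/167 = 17063; 17063 ≡ 29 (mod 167); 29·144 ≡ 1, so inverse 144.
M/113 = 25217; 25217 ≡ 18 (mod 113); 18·44 ≡ 1, so inverse 44.
N ≡ 59·18871·113 + 57·17063·144 + 1·25217·44 = 266975609.
266975609 mod 2849521 = 1970156.

1970156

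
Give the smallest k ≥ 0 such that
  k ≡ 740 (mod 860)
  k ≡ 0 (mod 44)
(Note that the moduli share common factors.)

4180

gcd(860, 44) = 4 and 4 | (0 − 740), so the pair is consistent; merging gives k ≡ 4180 (mod 9460), where 9460 = lcm(860, 44).
The solution is unique modulo lcm(860, 44) = 9460.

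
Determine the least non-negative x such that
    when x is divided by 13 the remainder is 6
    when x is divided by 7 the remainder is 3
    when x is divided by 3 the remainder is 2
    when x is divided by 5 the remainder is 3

773

The moduli are pairwise coprime; N = 13·7·3·5 = 1365.
N/13 = 105; 105 ≡ 1 (mod 13), inverse 1.
N/7 = 195; 195 ≡ 6 (mod 7); 6·6 ≡ 1, so inverse 6.
N/3 = 455; 455 ≡ 2 (mod 3); 2·2 ≡ 1, so inverse 2.
N/5 = 273; 273 ≡ 3 (mod 5); 3·2 ≡ 1, so inverse 2.
x ≡ 6·105·1 + 3·195·6 + 2·455·2 + 3·273·2 = 7598.
7598 mod 1365 = 773.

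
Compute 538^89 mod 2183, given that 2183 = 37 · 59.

Mod 37: 538 ≡ 20; by Fermat, exponent reduces to 89 mod 36 = 17; 20^17 ≡ 24 (mod 37).
Mod 59: 538 ≡ 7; by Fermat, exponent reduces to 89 mod 58 = 31; 7^31 ≡ 49 (mod 59).
Combine by CRT: x ≡ 24 (mod 37), x ≡ 49 (mod 59) ⇒ x ≡ 875 (mod 2183).

875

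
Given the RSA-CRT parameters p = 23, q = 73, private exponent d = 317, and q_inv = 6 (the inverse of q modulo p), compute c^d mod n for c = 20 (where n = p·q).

d_p = d mod (p−1) = 317 mod 22 = 9; d_q = d mod (q−1) = 29.
m₁ = c^(d_p) mod p: c ≡ 20 (mod 23), and 20^9 mod 23 = 5.
m₂ = c^(d_q) mod q: c ≡ 20 (mod 73), and 20^29 mod 73 = 33.
h = q_inv·(m₁ − m₂) mod p = 6·(5 − 33) mod 23 = 16.
m = m₂ + h·q = 33 + 16·73 = 1201.

1201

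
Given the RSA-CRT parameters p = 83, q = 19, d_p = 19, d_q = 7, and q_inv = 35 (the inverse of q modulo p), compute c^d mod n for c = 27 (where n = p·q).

m₁ = c^(d_p) mod p: c ≡ 27 (mod 83), and 27^19 mod 83 = 16.
m₂ = c^(d_q) mod q: c ≡ 8 (mod 19), and 8^7 mod 19 = 8.
h = q_inv·(m₁ − m₂) mod p = 35·(16 − 8) mod 83 = 31.
m = m₂ + h·q = 8 + 31·19 = 597.

597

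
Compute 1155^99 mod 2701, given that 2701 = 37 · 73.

2399

Mod 37: 1155 ≡ 8; by Fermat, exponent reduces to 99 mod 36 = 27; 8^27 ≡ 31 (mod 37).
Mod 73: 1155 ≡ 60; by Fermat, exponent reduces to 99 mod 72 = 27; 60^27 ≡ 63 (mod 73).
Combine by CRT: x ≡ 31 (mod 37), x ≡ 63 (mod 73) ⇒ x ≡ 2399 (mod 2701).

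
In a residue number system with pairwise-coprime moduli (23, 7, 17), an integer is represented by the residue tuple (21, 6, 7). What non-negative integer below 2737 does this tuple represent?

2183

Combine the congruences pairwise.
From x ≡ 21 (mod 23) write x = 21 + 23t. Substituting into x ≡ 6 (mod 7) gives 23t ≡ 6 (mod 7), and since 2⁻¹ ≡ 4 (mod 7), t ≡ 3. Hence x ≡ 21 + 23·3 = 90 (mod 161).
From x ≡ 90 (mod 161) write x = 90 + 161t. Substituting into x ≡ 7 (mod 17) gives 161t ≡ 2 (mod 17), and since 8⁻¹ ≡ 15 (mod 17), t ≡ 13. Hence x ≡ 90 + 161·13 = 2183 (mod 2737).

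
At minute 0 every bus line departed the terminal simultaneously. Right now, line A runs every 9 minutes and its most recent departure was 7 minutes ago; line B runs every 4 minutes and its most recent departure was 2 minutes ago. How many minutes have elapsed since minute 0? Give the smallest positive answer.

From t ≡ 7 (mod 9) write t = 7 + 9s. Substituting into t ≡ 2 (mod 4) gives 9s ≡ 3 (mod 4), and since 1⁻¹ ≡ 1 (mod 4), s ≡ 3. Hence t ≡ 7 + 9·3 = 34 (mod 36).

34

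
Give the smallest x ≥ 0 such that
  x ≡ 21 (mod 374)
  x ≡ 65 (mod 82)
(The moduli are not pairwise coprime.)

gcd(374, 82) = 2 and 2 | (65 − 21), so the pair is consistent; merging gives x ≡ 6379 (mod 15334), where 15334 = lcm(374, 82).
The solution is unique modulo lcm(374, 82) = 15334.

6379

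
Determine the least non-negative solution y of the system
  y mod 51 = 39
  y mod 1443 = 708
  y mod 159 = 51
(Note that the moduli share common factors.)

667374

gcd(51, 1443) = 3 and 3 | (708 − 39), so the pair is consistent; merging gives y ≡ 5037 (mod 24531), where 24531 = lcm(51, 1443).
gcd(24531, 159) = 3 and 3 | (51 − 5037), so the pair is consistent; merging gives y ≡ 667374 (mod 1300143), where 1300143 = lcm(24531, 159).
The solution is unique modulo lcm(51, 1443, 159) = 1300143.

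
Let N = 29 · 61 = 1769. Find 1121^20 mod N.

Mod 29: 1121 ≡ 19; 19^20 ≡ 7 (mod 29).
Mod 61: 1121 ≡ 23; 23^20 ≡ 1 (mod 61).
Combine by CRT: x ≡ 7 (mod 29), x ≡ 1 (mod 61) ⇒ x ≡ 123 (mod 1769).

123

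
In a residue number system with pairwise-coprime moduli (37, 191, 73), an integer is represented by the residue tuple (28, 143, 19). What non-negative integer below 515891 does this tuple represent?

96598

The moduli are pairwise coprime; N = 37·191·73 = 515891.
N/37 = 13943; 13943 ≡ 31 (mod 37); 31·6 ≡ 1, so inverse 6.
N/191 = 2701; 2701 ≡ 27 (mod 191); 27·92 ≡ 1, so inverse 92.
N/73 = 7067; 7067 ≡ 59 (mod 73); 59·26 ≡ 1, so inverse 26.
x ≡ 28·13943·6 + 143·2701·92 + 19·7067·26 = 41367878.
41367878 mod 515891 = 96598.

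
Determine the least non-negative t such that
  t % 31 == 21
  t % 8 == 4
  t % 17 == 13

2036

The moduli are pairwise coprime; N = 31·8·17 = 4216.
N/31 = 136; 136 ≡ 12 (mod 31); 12·13 ≡ 1, so inverse 13.
N/8 = 527; 527 ≡ 7 (mod 8); 7·7 ≡ 1, so inverse 7.
N/17 = 248; 248 ≡ 10 (mod 17); 10·12 ≡ 1, so inverse 12.
t ≡ 21·136·13 + 4·527·7 + 13·248·12 = 90572.
90572 mod 4216 = 2036.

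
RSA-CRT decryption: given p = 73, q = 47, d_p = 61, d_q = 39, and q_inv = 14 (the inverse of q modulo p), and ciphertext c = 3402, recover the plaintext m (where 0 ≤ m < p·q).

1418

m₁ = c^(d_p) mod p: c ≡ 44 (mod 73), and 44^61 mod 73 = 31.
m₂ = c^(d_q) mod q: c ≡ 18 (mod 47), and 18^39 mod 47 = 8.
h = q_inv·(m₁ − m₂) mod p = 14·(31 − 8) mod 73 = 30.
m = m₂ + h·q = 8 + 30·47 = 1418.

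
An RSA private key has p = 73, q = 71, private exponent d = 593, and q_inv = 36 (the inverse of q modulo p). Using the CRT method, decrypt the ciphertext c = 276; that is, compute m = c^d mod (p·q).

771

d_p = d mod (p−1) = 593 mod 72 = 17; d_q = d mod (q−1) = 33.
m₁ = c^(d_p) mod p: c ≡ 57 (mod 73), and 57^17 mod 73 = 41.
m₂ = c^(d_q) mod q: c ≡ 63 (mod 71), and 63^33 mod 71 = 61.
h = q_inv·(m₁ − m₂) mod p = 36·(41 − 61) mod 73 = 10.
m = m₂ + h·q = 61 + 10·71 = 771.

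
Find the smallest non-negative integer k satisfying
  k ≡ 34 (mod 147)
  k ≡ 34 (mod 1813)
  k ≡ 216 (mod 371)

152326

Combine the congruences pairwise.
gcd(147, 1813) = 49 and 49 | (34 − 34), so the pair is consistent; merging gives k ≡ 34 (mod 5439), where 5439 = lcm(147, 1813).
gcd(5439, 371) = 7 and 7 | (216 − 34), so the pair is consistent; merging gives k ≡ 152326 (mod 288267), where 288267 = lcm(5439, 371).
The solution is unique modulo lcm(147, 1813, 371) = 288267.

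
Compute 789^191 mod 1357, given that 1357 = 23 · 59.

Mod 23: 789 ≡ 7; by Fermat, exponent reduces to 191 mod 22 = 15; 7^15 ≡ 14 (mod 23).
Mod 59: 789 ≡ 22; by Fermat, exponent reduces to 191 mod 58 = 17; 22^17 ≡ 49 (mod 59).
Combine by CRT: x ≡ 14 (mod 23), x ≡ 49 (mod 59) ⇒ x ≡ 934 (mod 1357).

934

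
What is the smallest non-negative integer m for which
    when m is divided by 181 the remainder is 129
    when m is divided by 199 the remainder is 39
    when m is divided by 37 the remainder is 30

From m ≡ 129 (mod 181) write m = 129 + 181t. Substituting into m ≡ 39 (mod 199) gives 181t ≡ 109 (mod 199), and since 181⁻¹ ≡ 11 (mod 199), t ≡ 5. Hence m ≡ 129 + 181·5 = 1034 (mod 36019).
From m ≡ 1034 (mod 36019) write m = 1034 + 36019t. Substituting into m ≡ 30 (mod 37) gives 36019t ≡ 32 (mod 37), and since 18⁻¹ ≡ 35 (mod 37), t ≡ 10. Hence m ≡ 1034 + 36019·10 = 361224 (mod 1332703).

361224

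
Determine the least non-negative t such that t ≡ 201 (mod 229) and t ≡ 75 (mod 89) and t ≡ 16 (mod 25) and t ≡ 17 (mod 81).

368891

Combine the congruences pairwise.
From t ≡ 201 (mod 229) write t = 201 + 229s. Substituting into t ≡ 75 (mod 89) gives 229s ≡ 52 (mod 89), and since 51⁻¹ ≡ 7 (mod 89), s ≡ 8. Hence t ≡ 201 + 229·8 = 2033 (mod 20381).
From t ≡ 2033 (mod 20381) write t = 2033 + 20381s. Substituting into t ≡ 16 (mod 25) gives 20381s ≡ 8 (mod 25), and since 6⁻¹ ≡ 21 (mod 25), s ≡ 18. Hence t ≡ 2033 + 20381·18 = 368891 (mod 509525).
From t ≡ 368891 (mod 509525) write t = 368891 + 509525s. Substituting into t ≡ 17 (mod 81) gives 509525s ≡ 0 (mod 81), and since 35⁻¹ ≡ 44 (mod 81), s ≡ 0. Hence t ≡ 368891 + 509525·0 = 368891 (mod 41271525).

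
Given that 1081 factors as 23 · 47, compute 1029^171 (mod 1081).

1046

Mod 23: 1029 ≡ 17; by Fermat, exponent reduces to 171 mod 22 = 17; 17^17 ≡ 11 (mod 23).
Mod 47: 1029 ≡ 42; by Fermat, exponent reduces to 171 mod 46 = 33; 42^33 ≡ 12 (mod 47).
Combine by CRT: x ≡ 11 (mod 23), x ≡ 12 (mod 47) ⇒ x ≡ 1046 (mod 1081).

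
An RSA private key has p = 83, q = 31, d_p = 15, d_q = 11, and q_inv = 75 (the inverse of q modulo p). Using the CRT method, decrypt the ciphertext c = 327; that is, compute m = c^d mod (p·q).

m₁ = c^(d_p) mod p: c ≡ 78 (mod 83), and 78^15 mod 83 = 70.
m₂ = c^(d_q) mod q: c ≡ 17 (mod 31), and 17^11 mod 31 = 22.
h = q_inv·(m₁ − m₂) mod p = 75·(70 − 22) mod 83 = 31.
m = m₂ + h·q = 22 + 31·31 = 983.

983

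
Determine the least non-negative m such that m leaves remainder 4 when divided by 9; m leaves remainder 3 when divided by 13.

94

From m ≡ 4 (mod 9) write m = 4 + 9t. Substituting into m ≡ 3 (mod 13) gives 9t ≡ 12 (mod 13), and since 9⁻¹ ≡ 3 (mod 13), t ≡ 10. Hence m ≡ 4 + 9·10 = 94 (mod 117).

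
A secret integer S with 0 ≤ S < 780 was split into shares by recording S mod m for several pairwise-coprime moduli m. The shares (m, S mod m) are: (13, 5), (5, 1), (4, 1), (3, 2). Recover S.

The moduli are pairwise coprime; N = 13·5·4·3 = 780.
N/13 = 60; 60 ≡ 8 (mod 13); 8·5 ≡ 1, so inverse 5.
N/5 = 156; 156 ≡ 1 (mod 5), inverse 1.
N/4 = 195; 195 ≡ 3 (mod 4); 3·3 ≡ 1, so inverse 3.
N/3 = 260; 260 ≡ 2 (mod 3); 2·2 ≡ 1, so inverse 2.
S ≡ 5·60·5 + 1·156·1 + 1·195·3 + 2·260·2 = 3281.
3281 mod 780 = 161.

161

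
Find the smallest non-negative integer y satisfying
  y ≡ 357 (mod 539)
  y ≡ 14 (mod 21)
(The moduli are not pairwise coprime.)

896

gcd(539, 21) = 7 and 7 | (14 − 357), so the pair is consistent; merging gives y ≡ 896 (mod 1617), where 1617 = lcm(539, 21).
The solution is unique modulo lcm(539, 21) = 1617.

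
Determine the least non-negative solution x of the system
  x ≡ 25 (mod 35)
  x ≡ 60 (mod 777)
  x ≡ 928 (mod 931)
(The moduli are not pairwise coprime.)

268125

Combine the congruences pairwise.
gcd(35, 777) = 7 and 7 | (60 − 25), so the pair is consistent; merging gives x ≡ 60 (mod 3885), where 3885 = lcm(35, 777).
gcd(3885, 931) = 7 and 7 | (928 − 60), so the pair is consistent; merging gives x ≡ 268125 (mod 516705), where 516705 = lcm(3885, 931).
The solution is unique modulo lcm(35, 777, 931) = 516705.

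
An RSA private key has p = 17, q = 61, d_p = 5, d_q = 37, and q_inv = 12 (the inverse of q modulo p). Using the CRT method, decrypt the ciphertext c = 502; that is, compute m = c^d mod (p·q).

m₁ = c^(d_p) mod p: c ≡ 9 (mod 17), and 9^5 mod 17 = 8.
m₂ = c^(d_q) mod q: c ≡ 14 (mod 61), and 14^37 mod 61 = 14.
h = q_inv·(m₁ − m₂) mod p = 12·(8 − 14) mod 17 = 13.
m = m₂ + h·q = 14 + 13·61 = 807.

807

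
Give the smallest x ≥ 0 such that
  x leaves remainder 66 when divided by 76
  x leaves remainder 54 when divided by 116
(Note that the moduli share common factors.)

Combine the congruences pairwise.
gcd(76, 116) = 4 and 4 | (54 − 66), so the pair is consistent; merging gives x ≡ 750 (mod 2204), where 2204 = lcm(76, 116).
The solution is unique modulo lcm(76, 116) = 2204.

750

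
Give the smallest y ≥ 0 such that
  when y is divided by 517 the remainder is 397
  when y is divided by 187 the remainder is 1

5050

gcd(517, 187) = 11 and 11 | (1 − 397), so the pair is consistent; merging gives y ≡ 5050 (mod 8789), where 8789 = lcm(517, 187).
The solution is unique modulo lcm(517, 187) = 8789.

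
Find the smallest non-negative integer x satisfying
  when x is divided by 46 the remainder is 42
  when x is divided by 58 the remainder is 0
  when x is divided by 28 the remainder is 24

Combine the congruences pairwise.
gcd(46, 58) = 2 and 2 | (0 − 42), so the pair is consistent; merging gives x ≡ 870 (mod 1334), where 1334 = lcm(46, 58).
gcd(1334, 28) = 2 and 2 | (24 − 870), so the pair is consistent; merging gives x ≡ 12876 (mod 18676), where 18676 = lcm(1334, 28).
The solution is unique modulo lcm(46, 58, 28) = 18676.

12876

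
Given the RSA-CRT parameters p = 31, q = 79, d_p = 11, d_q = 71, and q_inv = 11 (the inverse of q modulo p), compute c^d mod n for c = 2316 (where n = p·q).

m₁ = c^(d_p) mod p: c ≡ 22 (mod 31), and 22^11 mod 31 = 17.
m₂ = c^(d_q) mod q: c ≡ 25 (mod 79), and 25^71 mod 79 = 11.
h = q_inv·(m₁ − m₂) mod p = 11·(17 − 11) mod 31 = 4.
m = m₂ + h·q = 11 + 4·79 = 327.

327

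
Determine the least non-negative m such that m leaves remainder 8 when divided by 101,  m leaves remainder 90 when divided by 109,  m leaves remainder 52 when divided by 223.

The moduli are pairwise coprime; N = 101·109·223 = 2455007.
N/101 = 24307; 24307 ≡ 67 (mod 101); 67·98 ≡ 1, so inverse 98.
N/109 = 22523; 22523 ≡ 69 (mod 109); 69·79 ≡ 1, so inverse 79.
N/223 = 11009; 11009 ≡ 82 (mod 223); 82·68 ≡ 1, so inverse 68.
m ≡ 8·24307·98 + 90·22523·79 + 52·11009·68 = 218123042.
218123042 mod 2455007 = 2082426.

2082426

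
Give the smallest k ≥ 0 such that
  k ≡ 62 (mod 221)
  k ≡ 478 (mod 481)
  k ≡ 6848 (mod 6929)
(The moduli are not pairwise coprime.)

464162

Combine the congruences pairwise.
gcd(221, 481) = 13 and 13 | (478 − 62), so the pair is consistent; merging gives k ≡ 6250 (mod 8177), where 8177 = lcm(221, 481).
gcd(8177, 6929) = 13 and 13 | (6848 − 6250), so the pair is consistent; merging gives k ≡ 464162 (mod 4358341), where 4358341 = lcm(8177, 6929).
The solution is unique modulo lcm(221, 481, 6929) = 4358341.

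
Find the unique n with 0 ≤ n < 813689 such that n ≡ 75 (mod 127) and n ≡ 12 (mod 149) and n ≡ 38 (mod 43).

185368

The moduli are pairwise coprime; M = 127·149·43 = 813689.
M/127 = 6407; 6407 ≡ 57 (mod 127); 57·78 ≡ 1, so inverse 78.
M/149 = 5461; 5461 ≡ 97 (mod 149); 97·106 ≡ 1, so inverse 106.
M/43 = 18923; 18923 ≡ 3 (mod 43); 3·29 ≡ 1, so inverse 29.
n ≡ 75·6407·78 + 12·5461·106 + 38·18923·29 = 65280488.
65280488 mod 813689 = 185368.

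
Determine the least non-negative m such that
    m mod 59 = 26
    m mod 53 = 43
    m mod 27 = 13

5926

From m ≡ 26 (mod 59) write m = 26 + 59t. Substituting into m ≡ 43 (mod 53) gives 59t ≡ 17 (mod 53), and since 6⁻¹ ≡ 9 (mod 53), t ≡ 47. Hence m ≡ 26 + 59·47 = 2799 (mod 3127).
From m ≡ 2799 (mod 3127) write m = 2799 + 3127t. Substituting into m ≡ 13 (mod 27) gives 3127t ≡ 22 (mod 27), and since 22⁻¹ ≡ 16 (mod 27), t ≡ 1. Hence m ≡ 2799 + 3127·1 = 5926 (mod 84429).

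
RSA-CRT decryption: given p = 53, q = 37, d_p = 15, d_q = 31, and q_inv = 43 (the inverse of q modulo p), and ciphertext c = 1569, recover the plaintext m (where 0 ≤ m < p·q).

m₁ = c^(d_p) mod p: c ≡ 32 (mod 53), and 32^15 mod 53 = 33.
m₂ = c^(d_q) mod q: c ≡ 15 (mod 37), and 15^31 mod 37 = 17.
h = q_inv·(m₁ − m₂) mod p = 43·(33 − 17) mod 53 = 52.
m = m₂ + h·q = 17 + 52·37 = 1941.

1941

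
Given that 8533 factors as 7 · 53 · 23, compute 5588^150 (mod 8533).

8373

Mod 7: 5588 ≡ 2; since 6 | 150, by Fermat 2^150 ≡ 1 (mod 7).
Mod 53: 5588 ≡ 23; by Fermat, exponent reduces to 150 mod 52 = 46; 23^46 ≡ 52 (mod 53).
Mod 23: 5588 ≡ 22; by Fermat, exponent reduces to 150 mod 22 = 18; 22^18 ≡ 1 (mod 23).
Combine by CRT: x ≡ 1 (mod 7), x ≡ 52 (mod 53), x ≡ 1 (mod 23) ⇒ x ≡ 8373 (mod 8533).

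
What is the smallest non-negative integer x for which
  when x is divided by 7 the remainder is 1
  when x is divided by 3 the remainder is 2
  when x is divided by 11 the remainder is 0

Combine the congruences pairwise.
From x ≡ 1 (mod 7) write x = 1 + 7t. Substituting into x ≡ 2 (mod 3) gives 7t ≡ 1 (mod 3), and since 1⁻¹ ≡ 1 (mod 3), t ≡ 1. Hence x ≡ 1 + 7·1 = 8 (mod 21).
From x ≡ 8 (mod 21) write x = 8 + 21t. Substituting into x ≡ 0 (mod 11) gives 21t ≡ 3 (mod 11), and since 10⁻¹ ≡ 10 (mod 11), t ≡ 8. Hence x ≡ 8 + 21·8 = 176 (mod 231).

176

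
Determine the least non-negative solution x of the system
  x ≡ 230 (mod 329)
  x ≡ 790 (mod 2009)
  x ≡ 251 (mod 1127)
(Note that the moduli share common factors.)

Combine the congruences pairwise.
gcd(329, 2009) = 7 and 7 | (790 − 230), so the pair is consistent; merging gives x ≡ 63069 (mod 94423), where 94423 = lcm(329, 2009).
gcd(94423, 1127) = 49 and 49 | (251 − 63069), so the pair is consistent; merging gives x ≡ 818453 (mod 2171729), where 2171729 = lcm(94423, 1127).
The solution is unique modulo lcm(329, 2009, 1127) = 2171729.

818453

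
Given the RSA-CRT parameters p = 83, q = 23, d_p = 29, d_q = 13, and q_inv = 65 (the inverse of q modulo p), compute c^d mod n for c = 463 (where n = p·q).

584

m₁ = c^(d_p) mod p: c ≡ 48 (mod 83), and 48^29 mod 83 = 3.
m₂ = c^(d_q) mod q: c ≡ 3 (mod 23), and 3^13 mod 23 = 9.
h = q_inv·(m₁ − m₂) mod p = 65·(3 − 9) mod 83 = 25.
m = m₂ + h·q = 9 + 25·23 = 584.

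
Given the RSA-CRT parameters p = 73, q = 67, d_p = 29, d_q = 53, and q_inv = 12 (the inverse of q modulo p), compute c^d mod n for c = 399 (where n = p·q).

685

m₁ = c^(d_p) mod p: c ≡ 34 (mod 73), and 34^29 mod 73 = 28.
m₂ = c^(d_q) mod q: c ≡ 64 (mod 67), and 64^53 mod 67 = 15.
h = q_inv·(m₁ − m₂) mod p = 12·(28 − 15) mod 73 = 10.
m = m₂ + h·q = 15 + 10·67 = 685.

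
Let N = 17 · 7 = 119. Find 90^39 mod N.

Mod 17: 90 ≡ 5; by Fermat, exponent reduces to 39 mod 16 = 7; 5^7 ≡ 10 (mod 17).
Mod 7: 90 ≡ 6; by Fermat, exponent reduces to 39 mod 6 = 3; 6^3 ≡ 6 (mod 7).
Combine by CRT: x ≡ 10 (mod 17), x ≡ 6 (mod 7) ⇒ x ≡ 27 (mod 119).

27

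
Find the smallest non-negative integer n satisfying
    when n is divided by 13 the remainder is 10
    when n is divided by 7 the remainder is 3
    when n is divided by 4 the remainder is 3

From n ≡ 10 (mod 13) write n = 10 + 13t. Substituting into n ≡ 3 (mod 7) gives 13t ≡ 0 (mod 7), and since 6⁻¹ ≡ 6 (mod 7), t ≡ 0. Hence n ≡ 10 + 13·0 = 10 (mod 91).
From n ≡ 10 (mod 91) write n = 10 + 91t. Substituting into n ≡ 3 (mod 4) gives 91t ≡ 1 (mod 4), and since 3⁻¹ ≡ 3 (mod 4), t ≡ 3. Hence n ≡ 10 + 91·3 = 283 (mod 364).

283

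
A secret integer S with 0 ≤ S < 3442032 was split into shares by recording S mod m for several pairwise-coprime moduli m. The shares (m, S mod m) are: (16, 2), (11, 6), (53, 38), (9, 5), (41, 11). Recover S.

3277346

From S ≡ 2 (mod 16) write S = 2 + 16t. Substituting into S ≡ 6 (mod 11) gives 16t ≡ 4 (mod 11), and since 5⁻¹ ≡ 9 (mod 11), t ≡ 3. Hence S ≡ 2 + 16·3 = 50 (mod 176).
From S ≡ 50 (mod 176) write S = 50 + 176t. Substituting into S ≡ 38 (mod 53) gives 176t ≡ 41 (mod 53), and since 17⁻¹ ≡ 25 (mod 53), t ≡ 18. Hence S ≡ 50 + 176·18 = 3218 (mod 9328).
From S ≡ 3218 (mod 9328) write S = 3218 + 9328t. Substituting into S ≡ 5 (mod 9) gives 9328t ≡ 0 (mod 9), and since 4⁻¹ ≡ 7 (mod 9), t ≡ 0. Hence S ≡ 3218 + 9328·0 = 3218 (mod 83952).
From S ≡ 3218 (mod 83952) write S = 3218 + 83952t. Substituting into S ≡ 11 (mod 41) gives 83952t ≡ 32 (mod 41), and since 25⁻¹ ≡ 23 (mod 41), t ≡ 39. Hence S ≡ 3218 + 83952·39 = 3277346 (mod 3442032).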